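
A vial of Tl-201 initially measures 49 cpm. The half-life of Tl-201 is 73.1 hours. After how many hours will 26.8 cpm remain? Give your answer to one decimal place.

63.6 hours

Fraction remaining = 26.8/49 ≈ 0.54694.
n = log₂(49/26.8) = ln(1.8284)/ln 2 ≈ 0.87055 half-lives.
t = n × t½ = 0.87055 × 73.1 ≈ 63.637 hours.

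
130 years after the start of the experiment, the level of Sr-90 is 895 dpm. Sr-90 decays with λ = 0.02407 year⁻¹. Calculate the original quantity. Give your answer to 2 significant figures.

t½ = ln 2 / λ = 0.69315 / 0.02407 ≈ 28.797 years.
Number of half-lives elapsed: n = 130/28.797 ≈ 4.5143.
A₀ = A × 2^n = 895 × 2^4.5143 = 895 × 22.853 ≈ 20454 dpm.

20000 dpm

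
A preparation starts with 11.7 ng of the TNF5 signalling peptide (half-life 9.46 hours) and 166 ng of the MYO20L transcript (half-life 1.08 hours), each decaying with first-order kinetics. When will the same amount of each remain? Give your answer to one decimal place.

4.7 hours

Set 11.7·(1/2)^(t/9.46) = 166·(1/2)^(t/1.08).
Taking log₂: log₂(11.7/166) = t·(1/9.46 − 1/1.08).
log₂(0.070482) = -3.8266; 1/9.46 − 1/1.08 = -0.82022.
t = -3.8266 / -0.82022 ≈ 4.6654 hours.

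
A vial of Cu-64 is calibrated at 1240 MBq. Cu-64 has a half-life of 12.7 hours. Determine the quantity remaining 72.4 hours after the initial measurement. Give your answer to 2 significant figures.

Number of half-lives: n = 72.4/12.7 ≈ 5.7008.
Remaining = 1240 × (1/2)^5.7008 = 1240 × 0.019226 ≈ 23.84 MBq.

24 MBq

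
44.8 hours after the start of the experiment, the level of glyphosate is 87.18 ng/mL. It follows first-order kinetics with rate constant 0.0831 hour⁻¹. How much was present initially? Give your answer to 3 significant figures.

t½ = ln 2 / k = 0.69315 / 0.0831 ≈ 8.3411 hours.
Number of half-lives elapsed: n = 44.8/8.3411 ≈ 5.371.
A₀ = A × 2^n = 87.18 × 2^5.371 = 87.18 × 41.383 ≈ 3607.8 ng/mL.

3610 ng/mL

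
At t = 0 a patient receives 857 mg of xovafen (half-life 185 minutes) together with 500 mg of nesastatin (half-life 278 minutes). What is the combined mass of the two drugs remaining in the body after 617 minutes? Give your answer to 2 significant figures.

190 mg

xovafen: 857 × (1/2)^(617/185) = 857 × (1/2)^3.3351 ≈ 84.919 mg.
nesastatin: 500 × (1/2)^(617/278) = 500 × (1/2)^2.2194 ≈ 107.36 mg.
Total = 84.919 + 107.36 ≈ 192.28 mg.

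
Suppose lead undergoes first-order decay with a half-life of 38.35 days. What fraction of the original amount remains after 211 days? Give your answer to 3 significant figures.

0.0221

n = 211/38.35 ≈ 5.502 half-lives.
Fraction remaining = (1/2)^5.502 ≈ 0.022067.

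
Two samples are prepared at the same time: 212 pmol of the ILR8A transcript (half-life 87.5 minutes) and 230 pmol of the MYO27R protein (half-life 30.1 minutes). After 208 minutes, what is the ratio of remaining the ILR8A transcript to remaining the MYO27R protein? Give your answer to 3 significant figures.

ILR8A transcript: 212 × (1/2)^(208/87.5) = 212 × (1/2)^2.3771 ≈ 40.808 pmol.
MYO27R protein: 230 × (1/2)^(208/30.1) = 230 × (1/2)^6.9103 ≈ 1.9121 pmol.
Ratio ≈ 40.808 / 1.9121 ≈ 21.341.

21.3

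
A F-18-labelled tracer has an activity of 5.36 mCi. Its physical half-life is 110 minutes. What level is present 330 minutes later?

Elapsed time is 3 half-lives (330/110).
Each half-life halves the amount: 5.36 × (1/2)^3 = 5.36/8 = 0.67 mCi.

0.67 mCi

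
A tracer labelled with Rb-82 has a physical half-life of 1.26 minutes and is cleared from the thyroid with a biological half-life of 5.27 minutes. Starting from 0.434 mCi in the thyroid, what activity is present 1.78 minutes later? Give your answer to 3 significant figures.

0.129 mCi

1/t_eff = 1/t_phys + 1/t_biol = 1/1.26 + 1/5.27 = 0.9834 per minute.
t_eff = 1.26 × 5.27 / (1.26 + 5.27) ≈ 1.0169 minutes.
Remaining = 0.434 × (1/2)^(1.78/1.0169) = 0.434 × (1/2)^1.7505 ≈ 0.12899 mCi.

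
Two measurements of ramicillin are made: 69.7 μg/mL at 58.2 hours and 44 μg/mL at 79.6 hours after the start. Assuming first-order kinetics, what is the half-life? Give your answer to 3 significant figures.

Over Δt = 79.6 − 58.2 = 21.4 hours, the level fell by a factor of 69.7/44 ≈ 1.5841.
n = log₂(1.5841) ≈ 0.66366 half-lives, so t½ = 21.4/0.66366 ≈ 32.246 hours.

32.2 hours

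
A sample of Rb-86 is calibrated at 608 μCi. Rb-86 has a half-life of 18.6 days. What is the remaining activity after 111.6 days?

Elapsed time is 6 half-lives (111.6/18.6).
Each half-life halves the amount: 608 × (1/2)^6 = 608/64 = 9.5 μCi.

9.5 μCi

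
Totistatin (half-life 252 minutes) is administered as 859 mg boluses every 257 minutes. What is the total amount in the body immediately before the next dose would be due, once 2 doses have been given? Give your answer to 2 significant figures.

630 mg

The 2 doses were given 514, 257 minutes ago.
Total = 859·(1/2)^(514/252) + 859·(1/2)^(257/252)
      = 208.92 + 423.63 ≈ 632.56 mg.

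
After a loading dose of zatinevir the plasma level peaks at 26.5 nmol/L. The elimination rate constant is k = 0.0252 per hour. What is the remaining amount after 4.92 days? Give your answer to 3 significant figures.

1.35 nmol/L

t½ = ln 2 / k = 0.69315 / 0.0252 ≈ 27.506 hours.
Convert the elapsed time: 4.92 days = 118.08 hours.
Number of half-lives: n = 118.08/27.506 ≈ 4.2929.
Remaining = 26.5 × (1/2)^4.2929 = 26.5 × 0.051016 ≈ 1.3519 nmol/L.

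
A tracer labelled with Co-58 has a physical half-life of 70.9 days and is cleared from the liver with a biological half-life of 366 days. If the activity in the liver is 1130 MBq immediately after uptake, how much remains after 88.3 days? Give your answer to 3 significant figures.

1/t_eff = 1/t_phys + 1/t_biol = 1/70.9 + 1/366 = 0.016837 per day.
t_eff = 70.9 × 366 / (70.9 + 366) ≈ 59.394 days.
Remaining = 1130 × (1/2)^(88.3/59.394) = 1130 × (1/2)^1.4867 ≈ 403.22 MBq.

403 MBq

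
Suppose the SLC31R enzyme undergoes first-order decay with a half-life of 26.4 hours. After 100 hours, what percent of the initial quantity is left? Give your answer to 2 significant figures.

n = 100/26.4 ≈ 3.7879 half-lives.
Fraction remaining = (1/2)^3.7879 ≈ 0.072399, i.e. 7.2399%.

7.2%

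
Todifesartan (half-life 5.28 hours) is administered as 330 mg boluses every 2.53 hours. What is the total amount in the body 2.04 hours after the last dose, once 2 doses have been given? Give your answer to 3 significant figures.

The 2 doses were given 4.57, 2.04 hours ago.
Total = 330·(1/2)^(4.57/5.28) + 330·(1/2)^(2.04/5.28)
      = 181.12 + 252.47 ≈ 433.59 mg.

434 mg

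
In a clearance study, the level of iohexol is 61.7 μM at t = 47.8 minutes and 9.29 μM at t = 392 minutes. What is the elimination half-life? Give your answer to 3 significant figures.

126 minutes

Over Δt = 392 − 47.8 = 344.2 minutes, the level fell by a factor of 61.7/9.29 ≈ 6.6416.
n = log₂(6.6416) ≈ 2.7315 half-lives, so t½ = 344.2/2.7315 ≈ 126.01 minutes.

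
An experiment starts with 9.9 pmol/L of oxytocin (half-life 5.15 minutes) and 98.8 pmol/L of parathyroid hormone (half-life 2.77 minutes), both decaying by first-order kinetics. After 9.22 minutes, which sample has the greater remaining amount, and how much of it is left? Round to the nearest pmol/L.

oxytocin: 9.9 × (1/2)^1.7903 ≈ 2.8622 pmol/L.
parathyroid hormone: 98.8 × (1/2)^3.3285 ≈ 9.835 pmol/L.
Parathyroid hormone has more remaining, at ≈ 9.835 pmol/L.

parathyroid hormone, 10 pmol/L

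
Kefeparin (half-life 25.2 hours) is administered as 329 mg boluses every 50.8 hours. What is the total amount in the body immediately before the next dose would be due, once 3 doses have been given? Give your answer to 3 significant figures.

The 3 doses were given 152.4, 101.6, 50.8 hours ago.
Total = 329·(1/2)^(152.4/25.2) + 329·(1/2)^(101.6/25.2) + 329·(1/2)^(50.8/25.2)
      = 4.9737 + 20.115 + 81.35 ≈ 106.44 mg.

106 mg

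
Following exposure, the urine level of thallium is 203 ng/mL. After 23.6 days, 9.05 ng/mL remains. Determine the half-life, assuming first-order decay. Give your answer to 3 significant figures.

A/A₀ = 9.05/203 ≈ 0.044581.
n = log₂(22.431) ≈ 4.4874 half-lives elapsed in 23.6 days.
t½ = 23.6/4.4874 ≈ 5.2591 days.

5.26 days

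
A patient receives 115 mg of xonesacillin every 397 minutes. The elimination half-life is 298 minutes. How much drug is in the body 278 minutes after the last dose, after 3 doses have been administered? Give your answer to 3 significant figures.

93.7 mg

The 3 doses were given 1072, 675, 278 minutes ago.
Total = 115·(1/2)^(1072/298) + 115·(1/2)^(675/298) + 115·(1/2)^(278/298)
      = 9.5016 + 23.924 + 60.238 ≈ 93.664 mg.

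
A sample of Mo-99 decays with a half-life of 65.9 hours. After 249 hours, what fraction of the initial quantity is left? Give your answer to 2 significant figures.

n = 249/65.9 ≈ 3.7785 half-lives.
Fraction remaining = (1/2)^3.7785 ≈ 0.072874.

0.073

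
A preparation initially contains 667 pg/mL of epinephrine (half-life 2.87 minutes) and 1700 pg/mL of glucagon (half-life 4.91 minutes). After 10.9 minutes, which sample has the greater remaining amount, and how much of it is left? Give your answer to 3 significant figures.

epinephrine: 667 × (1/2)^3.7979 ≈ 47.956 pg/mL.
glucagon: 1700 × (1/2)^2.22 ≈ 364.9 pg/mL.
Glucagon has more remaining, at ≈ 364.9 pg/mL.

glucagon, 365 pg/mL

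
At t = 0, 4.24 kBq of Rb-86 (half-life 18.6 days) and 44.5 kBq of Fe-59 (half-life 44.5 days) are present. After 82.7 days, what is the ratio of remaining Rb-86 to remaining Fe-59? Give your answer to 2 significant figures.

Rb-86: 4.24 × (1/2)^(82.7/18.6) = 4.24 × (1/2)^4.4462 ≈ 0.1945 kBq.
Fe-59: 44.5 × (1/2)^(82.7/44.5) = 44.5 × (1/2)^1.8584 ≈ 12.272 kBq.
Ratio ≈ 0.1945 / 12.272 ≈ 0.015849.

0.016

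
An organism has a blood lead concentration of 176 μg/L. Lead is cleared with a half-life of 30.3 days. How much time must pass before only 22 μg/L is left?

22/176 = 1/8, so 3 half-lives have elapsed.
t = 3 × 30.3 = 90.9 days.

90.9 days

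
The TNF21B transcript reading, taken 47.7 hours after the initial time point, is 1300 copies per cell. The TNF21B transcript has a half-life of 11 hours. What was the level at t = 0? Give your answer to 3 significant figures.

26300 copies per cell

Number of half-lives elapsed: n = 47.7/11 ≈ 4.3364.
A₀ = A × 2^n = 1300 × 2^4.3364 = 1300 × 20.201 ≈ 26261 copies per cell.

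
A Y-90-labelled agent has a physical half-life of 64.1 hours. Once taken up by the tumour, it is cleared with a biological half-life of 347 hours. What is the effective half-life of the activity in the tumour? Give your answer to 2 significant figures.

54 hours

1/t_eff = 1/t_phys + 1/t_biol = 1/64.1 + 1/347 = 0.018482 per hour.
t_eff = 64.1 × 347 / (64.1 + 347) ≈ 54.105 hours.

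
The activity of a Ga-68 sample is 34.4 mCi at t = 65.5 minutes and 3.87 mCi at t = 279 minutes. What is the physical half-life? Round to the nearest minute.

68 minutes

Over Δt = 279 − 65.5 = 213.5 minutes, the level fell by a factor of 34.4/3.87 ≈ 8.8889.
n = log₂(8.8889) ≈ 3.152 half-lives, so t½ = 213.5/3.152 ≈ 67.735 minutes.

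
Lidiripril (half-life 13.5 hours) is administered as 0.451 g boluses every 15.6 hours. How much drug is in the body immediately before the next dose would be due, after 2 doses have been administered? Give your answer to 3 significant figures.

The 2 doses were given 31.2, 15.6 hours ago.
Total = 0.451·(1/2)^(31.2/13.5) + 0.451·(1/2)^(15.6/13.5)
      = 0.090879 + 0.20245 ≈ 0.29333 g.

0.293 g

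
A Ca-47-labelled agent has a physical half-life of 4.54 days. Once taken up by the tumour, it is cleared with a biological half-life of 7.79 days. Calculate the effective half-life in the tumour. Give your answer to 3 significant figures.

1/t_eff = 1/t_phys + 1/t_biol = 1/4.54 + 1/7.79 = 0.34863 per day.
t_eff = 4.54 × 7.79 / (4.54 + 7.79) ≈ 2.8683 days.

2.87 days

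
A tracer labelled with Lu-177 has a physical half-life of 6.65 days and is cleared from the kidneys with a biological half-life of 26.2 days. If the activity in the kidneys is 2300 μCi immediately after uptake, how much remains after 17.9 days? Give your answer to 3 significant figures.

1/t_eff = 1/t_phys + 1/t_biol = 1/6.65 + 1/26.2 = 0.18854 per day.
t_eff = 6.65 × 26.2 / (6.65 + 26.2) ≈ 5.3038 days.
Remaining = 2300 × (1/2)^(17.9/5.3038) = 2300 × (1/2)^3.3749 ≈ 221.7 μCi.

222 μCi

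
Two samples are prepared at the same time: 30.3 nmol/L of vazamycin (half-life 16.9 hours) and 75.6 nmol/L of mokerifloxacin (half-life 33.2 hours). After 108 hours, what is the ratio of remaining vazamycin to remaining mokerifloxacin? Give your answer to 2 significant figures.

vazamycin: 30.3 × (1/2)^(108/16.9) = 30.3 × (1/2)^6.3905 ≈ 0.36116 nmol/L.
mokerifloxacin: 75.6 × (1/2)^(108/33.2) = 75.6 × (1/2)^3.253 ≈ 7.9299 nmol/L.
Ratio ≈ 0.36116 / 7.9299 ≈ 0.045544.

0.046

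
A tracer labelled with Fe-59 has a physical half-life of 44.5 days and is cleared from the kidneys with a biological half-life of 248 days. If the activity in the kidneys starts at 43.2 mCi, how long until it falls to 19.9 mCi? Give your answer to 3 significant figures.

1/t_eff = 1/t_phys + 1/t_biol = 1/44.5 + 1/248 = 0.026504 per day.
t_eff = 44.5 × 248 / (44.5 + 248) ≈ 37.73 days.
n = log₂(43.2/19.9) ≈ 1.1183; t = 1.1183 × 37.73 ≈ 42.192 days.

42.2 days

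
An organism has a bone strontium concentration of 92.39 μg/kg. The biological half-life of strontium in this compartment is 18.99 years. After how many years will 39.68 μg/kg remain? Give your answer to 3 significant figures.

Fraction remaining = 39.68/92.39 ≈ 0.42948.
n = log₂(92.39/39.68) = ln(2.3284)/ln 2 ≈ 1.2193 half-lives.
t = n × t½ = 1.2193 × 18.99 ≈ 23.155 years.

23.2 years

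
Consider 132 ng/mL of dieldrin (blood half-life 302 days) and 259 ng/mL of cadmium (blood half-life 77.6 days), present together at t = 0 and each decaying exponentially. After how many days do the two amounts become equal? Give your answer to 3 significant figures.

Set 132·(1/2)^(t/302) = 259·(1/2)^(t/77.6).
Taking log₂: log₂(132/259) = t·(1/302 − 1/77.6).
log₂(0.50965) = -0.97241; 1/302 − 1/77.6 = -0.0095753.
t = -0.97241 / -0.0095753 ≈ 101.55 days.

102 days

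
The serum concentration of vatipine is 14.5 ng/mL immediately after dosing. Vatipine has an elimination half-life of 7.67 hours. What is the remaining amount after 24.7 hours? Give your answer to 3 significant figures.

1.56 ng/mL

Number of half-lives: n = 24.7/7.67 ≈ 3.2203.
Remaining = 14.5 × (1/2)^3.2203 = 14.5 × 0.1073 ≈ 1.5558 ng/mL.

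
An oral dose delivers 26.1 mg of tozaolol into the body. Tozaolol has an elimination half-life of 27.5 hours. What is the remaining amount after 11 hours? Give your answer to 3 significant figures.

Number of half-lives: n = 11/27.5 ≈ 0.4.
Remaining = 26.1 × (1/2)^0.4 = 26.1 × 0.75786 ≈ 19.78 mg.

19.8 mg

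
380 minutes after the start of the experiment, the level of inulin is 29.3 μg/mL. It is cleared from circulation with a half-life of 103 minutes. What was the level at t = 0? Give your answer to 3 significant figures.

378 μg/mL

Number of half-lives elapsed: n = 380/103 ≈ 3.6893.
A₀ = A × 2^n = 29.3 × 2^3.6893 = 29.3 × 12.9 ≈ 377.98 μg/mL.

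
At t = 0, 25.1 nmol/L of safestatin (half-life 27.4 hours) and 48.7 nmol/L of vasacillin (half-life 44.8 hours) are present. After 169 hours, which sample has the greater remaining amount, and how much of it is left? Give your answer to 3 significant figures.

safestatin: 25.1 × (1/2)^6.1679 ≈ 0.3491 nmol/L.
vasacillin: 48.7 × (1/2)^3.7723 ≈ 3.5641 nmol/L.
Vasacillin has more remaining, at ≈ 3.5641 nmol/L.

vasacillin, 3.56 nmol/L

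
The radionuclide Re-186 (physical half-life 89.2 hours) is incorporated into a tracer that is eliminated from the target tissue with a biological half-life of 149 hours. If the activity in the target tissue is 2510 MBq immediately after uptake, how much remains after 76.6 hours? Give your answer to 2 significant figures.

970 MBq

1/t_eff = 1/t_phys + 1/t_biol = 1/89.2 + 1/149 = 0.017922 per hour.
t_eff = 89.2 × 149 / (89.2 + 149) ≈ 55.797 hours.
Remaining = 2510 × (1/2)^(76.6/55.797) = 2510 × (1/2)^1.3728 ≈ 969.19 MBq.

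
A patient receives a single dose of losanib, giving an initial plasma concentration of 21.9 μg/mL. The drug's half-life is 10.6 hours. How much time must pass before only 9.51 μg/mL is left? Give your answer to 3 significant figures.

12.8 hours

Fraction remaining = 9.51/21.9 ≈ 0.43425.
n = log₂(21.9/9.51) = ln(2.3028)/ln 2 ≈ 1.2034 half-lives.
t = n × t½ = 1.2034 × 10.6 ≈ 12.756 hours.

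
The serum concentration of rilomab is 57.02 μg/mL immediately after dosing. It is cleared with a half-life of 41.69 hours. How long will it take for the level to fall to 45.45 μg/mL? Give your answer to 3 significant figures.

Fraction remaining = 45.45/57.02 ≈ 0.79709.
n = log₂(57.02/45.45) = ln(1.2546)/ln 2 ≈ 0.32719 half-lives.
t = n × t½ = 0.32719 × 41.69 ≈ 13.64 hours.

13.6 hours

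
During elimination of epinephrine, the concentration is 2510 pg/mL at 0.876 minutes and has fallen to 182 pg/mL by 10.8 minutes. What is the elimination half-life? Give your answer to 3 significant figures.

Over Δt = 10.8 − 0.876 = 9.924 minutes, the level fell by a factor of 2510/182 ≈ 13.791.
n = log₂(13.791) ≈ 3.7857 half-lives, so t½ = 9.924/3.7857 ≈ 2.6215 minutes.

2.62 minutes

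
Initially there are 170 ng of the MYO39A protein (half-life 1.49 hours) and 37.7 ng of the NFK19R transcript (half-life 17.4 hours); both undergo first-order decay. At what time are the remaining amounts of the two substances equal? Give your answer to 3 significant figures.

Set 170·(1/2)^(t/1.49) = 37.7·(1/2)^(t/17.4).
Taking log₂: log₂(170/37.7) = t·(1/1.49 − 1/17.4).
log₂(4.5093) = 2.1729; 1/1.49 − 1/17.4 = 0.61367.
t = 2.1729 / 0.61367 ≈ 3.5408 hours.

3.54 hours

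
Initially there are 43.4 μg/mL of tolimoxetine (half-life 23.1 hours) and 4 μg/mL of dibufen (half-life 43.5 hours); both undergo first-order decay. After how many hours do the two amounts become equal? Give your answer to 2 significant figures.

170 hours

Set 43.4·(1/2)^(t/23.1) = 4·(1/2)^(t/43.5).
Taking log₂: log₂(43.4/4) = t·(1/23.1 − 1/43.5).
log₂(10.85) = 3.4396; 1/23.1 − 1/43.5 = 0.020302.
t = 3.4396 / 0.020302 ≈ 169.43 hours.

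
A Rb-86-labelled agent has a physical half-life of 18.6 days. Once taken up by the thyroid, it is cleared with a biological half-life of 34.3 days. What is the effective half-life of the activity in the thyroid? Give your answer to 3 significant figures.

1/t_eff = 1/t_phys + 1/t_biol = 1/18.6 + 1/34.3 = 0.082918 per day.
t_eff = 18.6 × 34.3 / (18.6 + 34.3) ≈ 12.06 days.

12.1 days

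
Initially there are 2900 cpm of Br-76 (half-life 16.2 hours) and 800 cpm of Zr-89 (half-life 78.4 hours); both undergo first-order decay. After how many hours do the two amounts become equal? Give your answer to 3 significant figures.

Set 2900·(1/2)^(t/16.2) = 800·(1/2)^(t/78.4).
Taking log₂: log₂(2900/800) = t·(1/16.2 − 1/78.4).
log₂(3.625) = 1.858; 1/16.2 − 1/78.4 = 0.048973.
t = 1.858 / 0.048973 ≈ 37.939 hours.

37.9 hours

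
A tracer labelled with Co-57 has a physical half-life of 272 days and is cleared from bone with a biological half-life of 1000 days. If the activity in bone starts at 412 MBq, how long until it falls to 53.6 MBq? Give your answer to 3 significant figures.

629 days

1/t_eff = 1/t_phys + 1/t_biol = 1/272 + 1/1000 = 0.0046765 per day.
t_eff = 272 × 1000 / (272 + 1000) ≈ 213.84 days.
n = log₂(412/53.6) ≈ 2.9423; t = 2.9423 × 213.84 ≈ 629.18 days.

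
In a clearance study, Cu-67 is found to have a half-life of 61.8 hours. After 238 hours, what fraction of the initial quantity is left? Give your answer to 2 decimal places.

0.07

n = 238/61.8 ≈ 3.8511 half-lives.
Fraction remaining = (1/2)^3.8511 ≈ 0.069294.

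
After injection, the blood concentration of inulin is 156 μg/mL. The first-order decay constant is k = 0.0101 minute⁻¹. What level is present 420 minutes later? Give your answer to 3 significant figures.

2.24 μg/mL

t½ = ln 2 / k = 0.69315 / 0.0101 ≈ 68.628 minutes.
Number of half-lives: n = 420/68.628 ≈ 6.1199.
Remaining = 156 × (1/2)^6.1199 = 156 × 0.014379 ≈ 2.2431 μg/mL.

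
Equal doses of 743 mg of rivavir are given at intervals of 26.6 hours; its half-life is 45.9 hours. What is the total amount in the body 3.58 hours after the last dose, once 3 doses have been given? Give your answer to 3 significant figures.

The 3 doses were given 56.78, 30.18, 3.58 hours ago.
Total = 743·(1/2)^(56.78/45.9) + 743·(1/2)^(30.18/45.9) + 743·(1/2)^(3.58/45.9)
      = 315.21 + 471.04 + 703.9 ≈ 1490.1 mg.

1490 mg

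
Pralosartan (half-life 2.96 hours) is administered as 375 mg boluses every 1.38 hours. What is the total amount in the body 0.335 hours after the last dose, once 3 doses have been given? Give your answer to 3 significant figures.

The 3 doses were given 3.095, 1.715, 0.335 hours ago.
Total = 375·(1/2)^(3.095/2.96) + 375·(1/2)^(1.715/2.96) + 375·(1/2)^(0.335/2.96)
      = 181.67 + 250.97 + 346.71 ≈ 779.34 mg.

779 mg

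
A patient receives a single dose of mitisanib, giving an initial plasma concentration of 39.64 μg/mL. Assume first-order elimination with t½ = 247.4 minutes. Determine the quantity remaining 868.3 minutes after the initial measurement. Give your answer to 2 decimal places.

Number of half-lives: n = 868.3/247.4 ≈ 3.5097.
Remaining = 39.64 × (1/2)^3.5097 = 39.64 × 0.087796 ≈ 3.4802 μg/mL.

3.48 μg/mL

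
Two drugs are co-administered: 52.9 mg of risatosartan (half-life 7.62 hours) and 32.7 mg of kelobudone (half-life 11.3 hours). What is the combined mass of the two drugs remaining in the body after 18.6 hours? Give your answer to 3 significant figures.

20.2 mg

risatosartan: 52.9 × (1/2)^(18.6/7.62) = 52.9 × (1/2)^2.4409 ≈ 9.7422 mg.
kelobudone: 32.7 × (1/2)^(18.6/11.3) = 32.7 × (1/2)^1.646 ≈ 10.448 mg.
Total = 9.7422 + 10.448 ≈ 20.191 mg.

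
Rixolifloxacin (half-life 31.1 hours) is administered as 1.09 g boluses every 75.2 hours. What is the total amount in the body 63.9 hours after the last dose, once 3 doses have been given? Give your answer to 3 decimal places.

The 3 doses were given 214.3, 139.1, 63.9 hours ago.
Total = 1.09·(1/2)^(214.3/31.1) + 1.09·(1/2)^(139.1/31.1) + 1.09·(1/2)^(63.9/31.1)
      = 0.009186 + 0.049093 + 0.26237 ≈ 0.32065 g.

0.321 g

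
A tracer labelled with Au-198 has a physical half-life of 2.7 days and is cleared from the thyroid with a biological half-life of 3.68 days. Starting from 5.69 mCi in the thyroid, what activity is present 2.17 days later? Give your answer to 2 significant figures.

2.2 mCi

1/t_eff = 1/t_phys + 1/t_biol = 1/2.7 + 1/3.68 = 0.64211 per day.
t_eff = 2.7 × 3.68 / (2.7 + 3.68) ≈ 1.5574 days.
Remaining = 5.69 × (1/2)^(2.17/1.5574) = 5.69 × (1/2)^1.3934 ≈ 2.166 mCi.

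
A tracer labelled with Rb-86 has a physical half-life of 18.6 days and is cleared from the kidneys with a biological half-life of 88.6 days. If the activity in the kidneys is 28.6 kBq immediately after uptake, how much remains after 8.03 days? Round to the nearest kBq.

1/t_eff = 1/t_phys + 1/t_biol = 1/18.6 + 1/88.6 = 0.06505 per day.
t_eff = 18.6 × 88.6 / (18.6 + 88.6) ≈ 15.373 days.
Remaining = 28.6 × (1/2)^(8.03/15.373) = 28.6 × (1/2)^0.52235 ≈ 19.912 kBq.

20 kBq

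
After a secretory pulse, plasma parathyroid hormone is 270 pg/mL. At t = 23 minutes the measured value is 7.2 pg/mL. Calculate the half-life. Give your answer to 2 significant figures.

4.4 minutes

A/A₀ = 7.2/270 ≈ 0.026667.
n = log₂(37.5) ≈ 5.2288 half-lives elapsed in 23 minutes.
t½ = 23/5.2288 ≈ 4.3987 minutes.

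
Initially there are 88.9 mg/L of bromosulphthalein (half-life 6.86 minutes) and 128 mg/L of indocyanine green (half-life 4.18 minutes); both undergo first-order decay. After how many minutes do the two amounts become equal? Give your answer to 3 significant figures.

Set 88.9·(1/2)^(t/6.86) = 128·(1/2)^(t/4.18).
Taking log₂: log₂(88.9/128) = t·(1/6.86 − 1/4.18).
log₂(0.69453) = -0.52589; 1/6.86 − 1/4.18 = -0.093462.
t = -0.52589 / -0.093462 ≈ 5.6268 minutes.

5.63 minutes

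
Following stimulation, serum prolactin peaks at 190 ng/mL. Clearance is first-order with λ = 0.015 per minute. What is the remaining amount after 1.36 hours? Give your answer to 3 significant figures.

55.9 ng/mL

t½ = ln 2 / λ = 0.69315 / 0.015 ≈ 46.21 minutes.
Convert the elapsed time: 1.36 hours = 81.6 minutes.
Number of half-lives: n = 81.6/46.21 ≈ 1.7659.
Remaining = 190 × (1/2)^1.7659 = 190 × 0.29405 ≈ 55.87 ng/mL.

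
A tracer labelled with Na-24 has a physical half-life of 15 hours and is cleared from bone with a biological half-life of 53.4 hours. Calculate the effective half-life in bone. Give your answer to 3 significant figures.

11.7 hours

1/t_eff = 1/t_phys + 1/t_biol = 1/15 + 1/53.4 = 0.085393 per hour.
t_eff = 15 × 53.4 / (15 + 53.4) ≈ 11.711 hours.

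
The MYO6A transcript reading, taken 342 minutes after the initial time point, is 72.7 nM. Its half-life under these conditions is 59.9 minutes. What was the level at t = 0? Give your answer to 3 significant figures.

Number of half-lives elapsed: n = 342/59.9 ≈ 5.7095.
A₀ = A × 2^n = 72.7 × 2^5.7095 = 72.7 × 52.328 ≈ 3804.3 nM.

3800 nM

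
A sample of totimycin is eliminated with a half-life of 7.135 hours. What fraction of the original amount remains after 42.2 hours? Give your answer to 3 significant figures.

0.0166

n = 42.2/7.135 ≈ 5.9145 half-lives.
Fraction remaining = (1/2)^5.9145 ≈ 0.016579.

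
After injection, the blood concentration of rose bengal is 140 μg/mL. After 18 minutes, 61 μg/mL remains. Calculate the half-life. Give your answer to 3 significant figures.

A/A₀ = 61/140 ≈ 0.43571.
n = log₂(2.2951) ≈ 1.1985 half-lives elapsed in 18 minutes.
t½ = 18/1.1985 ≈ 15.018 minutes.

15.0 minutes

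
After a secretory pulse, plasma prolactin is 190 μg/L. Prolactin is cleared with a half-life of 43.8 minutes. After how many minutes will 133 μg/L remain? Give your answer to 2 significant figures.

23 minutes

Fraction remaining = 133/190 ≈ 0.7.
n = log₂(190/133) = ln(1.4286)/ln 2 ≈ 0.51457 half-lives.
t = n × t½ = 0.51457 × 43.8 ≈ 22.538 minutes.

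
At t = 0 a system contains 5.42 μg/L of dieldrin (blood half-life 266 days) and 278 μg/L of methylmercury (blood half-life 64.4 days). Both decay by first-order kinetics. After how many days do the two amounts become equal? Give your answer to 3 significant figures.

Set 5.42·(1/2)^(t/266) = 278·(1/2)^(t/64.4).
Taking log₂: log₂(5.42/278) = t·(1/266 − 1/64.4).
log₂(0.019496) = -5.6806; 1/266 − 1/64.4 = -0.011769.
t = -5.6806 / -0.011769 ≈ 482.7 days.

483 days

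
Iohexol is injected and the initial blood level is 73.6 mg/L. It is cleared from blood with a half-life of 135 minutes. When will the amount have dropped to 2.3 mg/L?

2.3/73.6 = 1/32, so 5 half-lives have elapsed.
t = 5 × 135 = 675 minutes.

675 minutes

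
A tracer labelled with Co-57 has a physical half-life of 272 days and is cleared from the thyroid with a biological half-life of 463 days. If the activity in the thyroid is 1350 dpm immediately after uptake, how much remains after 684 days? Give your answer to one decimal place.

1/t_eff = 1/t_phys + 1/t_biol = 1/272 + 1/463 = 0.0058363 per day.
t_eff = 272 × 463 / (272 + 463) ≈ 171.34 days.
Remaining = 1350 × (1/2)^(684/171.34) = 1350 × (1/2)^3.992 ≈ 84.843 dpm.

84.8 dpm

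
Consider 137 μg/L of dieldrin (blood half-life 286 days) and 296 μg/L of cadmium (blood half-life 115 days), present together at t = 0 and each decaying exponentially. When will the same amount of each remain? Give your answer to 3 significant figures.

Set 137·(1/2)^(t/286) = 296·(1/2)^(t/115).
Taking log₂: log₂(137/296) = t·(1/286 − 1/115).
log₂(0.46284) = -1.1114; 1/286 − 1/115 = -0.0051991.
t = -1.1114 / -0.0051991 ≈ 213.77 days.

214 days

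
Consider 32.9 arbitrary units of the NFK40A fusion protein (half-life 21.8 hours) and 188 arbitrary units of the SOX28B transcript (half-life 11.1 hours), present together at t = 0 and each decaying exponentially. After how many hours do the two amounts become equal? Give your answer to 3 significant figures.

Set 32.9·(1/2)^(t/21.8) = 188·(1/2)^(t/11.1).
Taking log₂: log₂(32.9/188) = t·(1/21.8 − 1/11.1).
log₂(0.175) = -2.5146; 1/21.8 − 1/11.1 = -0.044219.
t = -2.5146 / -0.044219 ≈ 56.867 hours.

56.9 hours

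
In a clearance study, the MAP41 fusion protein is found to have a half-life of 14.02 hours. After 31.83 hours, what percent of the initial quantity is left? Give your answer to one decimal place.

n = 31.83/14.02 ≈ 2.2703 half-lives.
Fraction remaining = (1/2)^2.2703 ≈ 0.20728, i.e. 20.728%.

20.7%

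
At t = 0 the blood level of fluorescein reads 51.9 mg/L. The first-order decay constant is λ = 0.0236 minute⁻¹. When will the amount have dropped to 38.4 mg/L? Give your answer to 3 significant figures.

t½ = ln 2 / λ = 0.69315 / 0.0236 ≈ 29.371 minutes.
Fraction remaining = 38.4/51.9 ≈ 0.73988.
n = log₂(51.9/38.4) = ln(1.3516)/ln 2 ≈ 0.43463 half-lives.
t = n × t½ = 0.43463 × 29.371 ≈ 12.765 minutes.

12.8 minutes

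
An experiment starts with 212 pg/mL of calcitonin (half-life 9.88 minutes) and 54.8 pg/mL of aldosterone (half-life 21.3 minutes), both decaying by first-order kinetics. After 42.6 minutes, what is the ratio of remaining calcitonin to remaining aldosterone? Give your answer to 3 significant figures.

0.779

calcitonin: 212 × (1/2)^(42.6/9.88) = 212 × (1/2)^4.3117 ≈ 10.675 pg/mL.
aldosterone: 54.8 × (1/2)^(42.6/21.3) = 54.8 × (1/2)^2 ≈ 13.7 pg/mL.
Ratio ≈ 10.675 / 13.7 ≈ 0.77921.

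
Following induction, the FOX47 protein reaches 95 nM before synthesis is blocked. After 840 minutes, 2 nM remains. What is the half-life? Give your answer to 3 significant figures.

A/A₀ = 2/95 ≈ 0.021053.
n = log₂(47.5) ≈ 5.5699 half-lives elapsed in 840 minutes.
t½ = 840/5.5699 ≈ 150.81 minutes.

151 minutes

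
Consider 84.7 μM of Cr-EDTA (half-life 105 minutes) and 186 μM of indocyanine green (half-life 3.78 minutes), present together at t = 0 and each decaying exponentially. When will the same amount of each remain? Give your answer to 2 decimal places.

Set 84.7·(1/2)^(t/105) = 186·(1/2)^(t/3.78).
Taking log₂: log₂(84.7/186) = t·(1/105 − 1/3.78).
log₂(0.45538) = -1.1349; 1/105 − 1/3.78 = -0.25503.
t = -1.1349 / -0.25503 ≈ 4.45 minutes.

4.45 minutes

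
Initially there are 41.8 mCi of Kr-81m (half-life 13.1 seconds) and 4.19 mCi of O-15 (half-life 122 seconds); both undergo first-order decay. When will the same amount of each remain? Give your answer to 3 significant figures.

Set 41.8·(1/2)^(t/13.1) = 4.19·(1/2)^(t/122).
Taking log₂: log₂(41.8/4.19) = t·(1/13.1 − 1/122).
log₂(9.9761) = 3.3185; 1/13.1 − 1/122 = 0.068139.
t = 3.3185 / 0.068139 ≈ 48.702 seconds.

48.7 seconds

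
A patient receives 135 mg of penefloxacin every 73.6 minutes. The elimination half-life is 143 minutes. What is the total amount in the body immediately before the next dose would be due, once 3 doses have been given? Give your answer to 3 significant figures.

The 3 doses were given 220.8, 147.2, 73.6 minutes ago.
Total = 135·(1/2)^(220.8/143) + 135·(1/2)^(147.2/143) + 135·(1/2)^(73.6/143)
      = 46.294 + 66.14 + 94.493 ≈ 206.93 mg.

207 mg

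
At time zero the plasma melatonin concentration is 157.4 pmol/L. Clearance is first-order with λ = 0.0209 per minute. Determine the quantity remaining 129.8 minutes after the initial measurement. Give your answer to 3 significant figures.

t½ = ln 2 / λ = 0.69315 / 0.0209 ≈ 33.165 minutes.
Number of half-lives: n = 129.8/33.165 ≈ 3.9138.
Remaining = 157.4 × (1/2)^3.9138 = 157.4 × 0.066349 ≈ 10.443 pmol/L.

10.4 pmol/L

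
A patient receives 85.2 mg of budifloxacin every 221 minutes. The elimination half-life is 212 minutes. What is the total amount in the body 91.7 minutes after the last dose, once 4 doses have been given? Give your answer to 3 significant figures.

116 mg

The 4 doses were given 754.7, 533.7, 312.7, 91.7 minutes ago.
Total = 85.2·(1/2)^(754.7/212) + 85.2·(1/2)^(533.7/212) + 85.2·(1/2)^(312.7/212) + 85.2·(1/2)^(91.7/212)
      = 7.2244 + 14.88 + 30.649 + 63.129 ≈ 115.88 mg.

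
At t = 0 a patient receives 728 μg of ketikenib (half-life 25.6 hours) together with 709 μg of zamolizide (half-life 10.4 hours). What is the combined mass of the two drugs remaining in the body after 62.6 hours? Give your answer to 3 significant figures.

145 μg

ketikenib: 728 × (1/2)^(62.6/25.6) = 728 × (1/2)^2.4453 ≈ 133.67 μg.
zamolizide: 709 × (1/2)^(62.6/10.4) = 709 × (1/2)^6.0192 ≈ 10.931 μg.
Total = 133.67 + 10.931 ≈ 144.6 μg.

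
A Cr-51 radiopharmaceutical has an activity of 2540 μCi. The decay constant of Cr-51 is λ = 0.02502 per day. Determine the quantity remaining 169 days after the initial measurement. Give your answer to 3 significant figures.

t½ = ln 2 / λ = 0.69315 / 0.02502 ≈ 27.704 days.
Number of half-lives: n = 169/27.704 ≈ 6.1003.
Remaining = 2540 × (1/2)^6.1003 = 2540 × 0.014576 ≈ 37.023 μCi.

37.0 μCi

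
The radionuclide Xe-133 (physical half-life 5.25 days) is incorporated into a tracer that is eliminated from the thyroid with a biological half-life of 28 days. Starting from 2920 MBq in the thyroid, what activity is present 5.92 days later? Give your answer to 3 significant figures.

1150 MBq

1/t_eff = 1/t_phys + 1/t_biol = 1/5.25 + 1/28 = 0.22619 per day.
t_eff = 5.25 × 28 / (5.25 + 28) ≈ 4.4211 days.
Remaining = 2920 × (1/2)^(5.92/4.4211) = 2920 × (1/2)^1.339 ≈ 1154.2 MBq.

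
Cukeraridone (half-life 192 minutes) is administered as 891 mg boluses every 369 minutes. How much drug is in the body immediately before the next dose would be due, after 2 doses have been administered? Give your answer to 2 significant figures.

The 2 doses were given 738, 369 minutes ago.
Total = 891·(1/2)^(738/192) + 891·(1/2)^(369/192)
      = 62.057 + 235.14 ≈ 297.2 mg.

300 mg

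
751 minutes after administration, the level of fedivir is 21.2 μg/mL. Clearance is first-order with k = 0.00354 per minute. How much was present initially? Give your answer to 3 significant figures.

t½ = ln 2 / k = 0.69315 / 0.00354 ≈ 195.8 minutes.
Number of half-lives elapsed: n = 751/195.8 ≈ 3.8355.
A₀ = A × 2^n = 21.2 × 2^3.8355 = 21.2 × 14.275 ≈ 302.64 μg/mL.

303 μg/mL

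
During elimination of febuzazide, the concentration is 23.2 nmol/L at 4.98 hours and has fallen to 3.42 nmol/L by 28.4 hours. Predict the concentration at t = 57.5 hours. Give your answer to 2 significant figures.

0.32 nmol/L

Over Δt = 28.4 − 4.98 = 23.42 hours, the level fell by a factor of 23.2/3.42 ≈ 6.7836.
n = log₂(6.7836) ≈ 2.7621 half-lives, so t½ = 23.42/2.7621 ≈ 8.4792 hours.
From t = 28.4 to t = 57.5: 3.42 × (1/2)^((57.5−28.4)/8.4792) ≈ 0.31689 nmol/L.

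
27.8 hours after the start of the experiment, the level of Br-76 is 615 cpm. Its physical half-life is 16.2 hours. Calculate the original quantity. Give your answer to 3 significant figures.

Number of half-lives elapsed: n = 27.8/16.2 ≈ 1.716.
A₀ = A × 2^n = 615 × 2^1.716 = 615 × 3.2854 ≈ 2020.5 cpm.

2020 cpm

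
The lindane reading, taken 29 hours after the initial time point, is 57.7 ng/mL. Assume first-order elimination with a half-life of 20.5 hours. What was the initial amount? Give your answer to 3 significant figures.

154 ng/mL

Number of half-lives elapsed: n = 29/20.5 ≈ 1.4146.
A₀ = A × 2^n = 57.7 × 2^1.4146 = 57.7 × 2.6659 ≈ 153.82 ng/mL.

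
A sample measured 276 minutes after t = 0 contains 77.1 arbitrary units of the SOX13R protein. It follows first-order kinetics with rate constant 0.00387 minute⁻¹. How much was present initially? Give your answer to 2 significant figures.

220 arbitrary units

t½ = ln 2 / k = 0.69315 / 0.00387 ≈ 179.11 minutes.
Number of half-lives elapsed: n = 276/179.11 ≈ 1.541.
A₀ = A × 2^n = 77.1 × 2^1.541 = 77.1 × 2.9099 ≈ 224.35 arbitrary units.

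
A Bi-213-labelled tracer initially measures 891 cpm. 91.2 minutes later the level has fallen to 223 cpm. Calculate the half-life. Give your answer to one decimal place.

A/A₀ = 223/891 ≈ 0.25028.
n = log₂(3.9955) ≈ 1.9984 half-lives elapsed in 91.2 minutes.
t½ = 91.2/1.9984 ≈ 45.637 minutes.

45.6 minutes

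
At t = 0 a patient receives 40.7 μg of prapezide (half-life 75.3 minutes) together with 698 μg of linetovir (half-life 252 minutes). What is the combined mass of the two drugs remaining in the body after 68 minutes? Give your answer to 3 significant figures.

prapezide: 40.7 × (1/2)^(68/75.3) = 40.7 × (1/2)^0.90305 ≈ 21.764 μg.
linetovir: 698 × (1/2)^(68/252) = 698 × (1/2)^0.26984 ≈ 578.93 μg.
Total = 21.764 + 578.93 ≈ 600.69 μg.

601 μg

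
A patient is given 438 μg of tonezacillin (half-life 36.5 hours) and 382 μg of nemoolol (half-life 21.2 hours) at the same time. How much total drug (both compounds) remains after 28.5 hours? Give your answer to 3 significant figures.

405 μg

tonezacillin: 438 × (1/2)^(28.5/36.5) = 438 × (1/2)^0.78082 ≈ 254.93 μg.
nemoolol: 382 × (1/2)^(28.5/21.2) = 382 × (1/2)^1.3443 ≈ 150.44 μg.
Total = 254.93 + 150.44 ≈ 405.38 μg.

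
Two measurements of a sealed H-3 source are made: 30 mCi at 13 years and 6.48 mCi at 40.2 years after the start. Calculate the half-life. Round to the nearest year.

12 years

Over Δt = 40.2 − 13 = 27.2 years, the level fell by a factor of 30/6.48 ≈ 4.6296.
n = log₂(4.6296) ≈ 2.2109 half-lives, so t½ = 27.2/2.2109 ≈ 12.303 years.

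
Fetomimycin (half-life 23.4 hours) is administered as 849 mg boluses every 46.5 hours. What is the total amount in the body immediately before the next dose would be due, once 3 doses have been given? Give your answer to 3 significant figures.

282 mg

The 3 doses were given 139.5, 93, 46.5 hours ago.
Total = 849·(1/2)^(139.5/23.4) + 849·(1/2)^(93/23.4) + 849·(1/2)^(46.5/23.4)
      = 13.624 + 54.014 + 214.14 ≈ 281.78 mg.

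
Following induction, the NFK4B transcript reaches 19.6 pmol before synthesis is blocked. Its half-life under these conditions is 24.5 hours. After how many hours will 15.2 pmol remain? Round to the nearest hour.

9 hours

Fraction remaining = 15.2/19.6 ≈ 0.77551.
n = log₂(19.6/15.2) = ln(1.2895)/ln 2 ≈ 0.36678 half-lives.
t = n × t½ = 0.36678 × 24.5 ≈ 8.9862 hours.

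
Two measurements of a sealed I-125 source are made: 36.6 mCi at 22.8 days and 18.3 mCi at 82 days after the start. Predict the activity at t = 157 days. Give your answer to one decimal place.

Over Δt = 82 − 22.8 = 59.2 days, the level fell by a factor of 36.6/18.3 ≈ 2.
n = log₂(2) ≈ 1 half-lives, so t½ = 59.2/1 ≈ 59.2 days.
From t = 82 to t = 157: 18.3 × (1/2)^((157−82)/59.2) ≈ 7.6046 mCi.

7.6 mCi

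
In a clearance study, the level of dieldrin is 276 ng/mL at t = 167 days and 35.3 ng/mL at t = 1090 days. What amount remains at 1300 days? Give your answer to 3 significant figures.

22.1 ng/mL

Over Δt = 1090 − 167 = 923 days, the level fell by a factor of 276/35.3 ≈ 7.8187.
n = log₂(7.8187) ≈ 2.9669 half-lives, so t½ = 923/2.9669 ≈ 311.1 days.
From t = 1090 to t = 1300: 35.3 × (1/2)^((1300−1090)/311.1) ≈ 22.109 ng/mL.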